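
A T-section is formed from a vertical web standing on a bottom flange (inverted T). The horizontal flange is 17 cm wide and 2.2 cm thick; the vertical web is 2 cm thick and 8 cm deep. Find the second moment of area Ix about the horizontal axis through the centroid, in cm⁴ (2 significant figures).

Treat the section as a set of non-overlapping primitives; coordinates are from the bounding-box lower-left.
Flange: 17 × 2.2, A = 37.4 cm², y = 1.1 cm, Ī = 15.08 cm⁴.
Web: 2 × 8, A = 16 cm², y = 6.2 cm, Ī = 85.33 cm⁴.
Centroid: ȳ = ΣA·y / ΣA = 2.628 cm.
Transfer each piece to the horizontal axis through the centroid using Ī + A·d² with d = y − 2.628:
  flange: d = -1.528 cm → contributes +102.4 cm⁴
  web: d = 3.572 cm → contributes +289.5 cm⁴
Total I = 391.9 cm⁴.

Ix ≈ 390 cm⁴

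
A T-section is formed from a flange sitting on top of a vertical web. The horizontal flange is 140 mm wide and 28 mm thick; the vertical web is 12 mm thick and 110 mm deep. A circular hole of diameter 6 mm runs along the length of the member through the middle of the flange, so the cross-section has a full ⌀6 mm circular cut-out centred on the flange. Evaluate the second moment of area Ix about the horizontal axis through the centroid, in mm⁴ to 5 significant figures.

Split into non-overlapping primitives; take the origin at the lower-left of the bounding box.
Flange: 140 × 28, A = 3 920 mm², y = 124 mm, Ī = 256106.7 mm⁴.
Web: 12 × 110, A = 1 320 mm², y = 55 mm, Ī = 1 331 000 mm⁴.
Hole (subtracted): ⌀6, A = 28.27433 mm², y = 124 mm, Ī = 63.61725 mm⁴.
Centroid: ȳ = ΣA·y / ΣA = 106.524 mm.
Transfer each piece to the horizontal axis through the centroid using Ī + A·d² with d = y − 106.524:
  flange: d = 17.47598 mm → contributes +1 453 313 mm⁴
  web: d = -51.52402 mm → contributes +4 835 237 mm⁴
  hole: d = 17.47598 mm → contributes −8698.876 mm⁴
Total I = 6 279 851 mm⁴.

Ix ≈ 6.2799 × 10⁶ mm⁴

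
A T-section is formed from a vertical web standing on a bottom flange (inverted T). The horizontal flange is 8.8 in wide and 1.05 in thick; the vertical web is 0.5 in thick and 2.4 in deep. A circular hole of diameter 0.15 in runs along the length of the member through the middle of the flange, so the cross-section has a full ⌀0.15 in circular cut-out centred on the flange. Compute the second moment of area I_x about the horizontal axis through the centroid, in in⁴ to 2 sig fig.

Split into non-overlapping primitives; take the origin at the lower-left of the bounding box.
Flange: 8.8 × 1.05, A = 9.24 in², y = 0.525 in, Ī = 0.8489 in⁴.
Web: 0.5 × 2.4, A = 1.2 in², y = 2.25 in, Ī = 0.576 in⁴.
Hole (subtracted): ⌀0.15, A = 0.01767 in², y = 0.525 in, Ī = 0.00002485 in⁴.
Centroid: ȳ = ΣA·y / ΣA = 0.7236 in.
Transfer each piece to the horizontal axis through the centroid using Ī + A·d² with d = y − 0.7236:
  flange: d = -0.1986 in → contributes +1.213 in⁴
  web: d = 1.526 in → contributes +3.372 in⁴
  hole: d = -0.1986 in → contributes −0.0007219 in⁴
Total I = 4.585 in⁴.

I_x ≈ 4.6 in⁴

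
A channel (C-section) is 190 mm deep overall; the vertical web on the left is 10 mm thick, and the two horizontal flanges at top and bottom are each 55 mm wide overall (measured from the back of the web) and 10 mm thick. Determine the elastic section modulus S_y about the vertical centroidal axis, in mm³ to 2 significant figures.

Split into non-overlapping primitives; take the origin at the lower-left of the bounding box.
Web: 10 × 190, A = 1 900 mm², x = 5 mm, Ī = 15 833 mm⁴.
Top flange (beyond web): 45 × 10, A = 450 mm², x = 32.5 mm, Ī = 75 938 mm⁴.
Bottom flange (beyond web): 45 × 10, A = 450 mm², x = 32.5 mm, Ī = 75 938 mm⁴.
Centroid: x̄ = ΣA·x / ΣA = 13.84 mm.
Transfer each piece to the vertical centroidal axis using Ī + A·d² with d = x − 13.84:
  web: d = -8.839 mm → contributes +164 286 mm⁴
  top flange (beyond web): d = 18.66 mm → contributes +232 638 mm⁴
  bottom flange (beyond web): d = 18.66 mm → contributes +232 638 mm⁴
Total I = 629 561 mm⁴.
Extreme fibre distance c = 41.16 mm; S = I/c = 15 295 mm³.

S_y ≈ 1.5 × 10⁴ mm³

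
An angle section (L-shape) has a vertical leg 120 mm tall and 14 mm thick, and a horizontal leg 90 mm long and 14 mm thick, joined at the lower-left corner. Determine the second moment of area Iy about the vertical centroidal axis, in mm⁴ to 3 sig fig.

Iy ≈ 1.86 × 10⁶ mm⁴

Split into non-overlapping primitives; take the origin at the lower-left of the bounding box.
Vertical leg: 14 × 120, A = 1 680 mm², x = 7 mm, Ī = 27 440 mm⁴.
Horizontal leg (remainder): 76 × 14, A = 1 064 mm², x = 52 mm, Ī = 512 139 mm⁴.
Centroid: x̄ = ΣA·x / ΣA = 24.449 mm.
Transfer each piece to the vertical centroidal axis using Ī + A·d² with d = x − 24.449:
  vertical leg: d = -17.449 mm → contributes +538 944 mm⁴
  horizontal leg (remainder): d = 27.551 mm → contributes +1 319 777 mm⁴
Total I = 1 858 722 mm⁴.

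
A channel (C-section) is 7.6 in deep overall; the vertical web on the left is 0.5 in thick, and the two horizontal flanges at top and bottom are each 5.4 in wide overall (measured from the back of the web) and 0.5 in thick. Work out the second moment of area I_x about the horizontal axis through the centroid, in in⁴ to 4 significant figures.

I_x ≈ 80.15 in⁴

Decompose the section into non-overlapping parts with the origin at the bottom-left of its bounding rectangle.
Web: 0.5 × 7.6, A = 3.8 in², y = 3.8 in, Ī = 18.2907 in⁴.
Top flange (beyond web): 4.9 × 0.5, A = 2.45 in², y = 7.35 in, Ī = 0.0510417 in⁴.
Bottom flange (beyond web): 4.9 × 0.5, A = 2.45 in², y = 0.25 in, Ī = 0.0510417 in⁴.
By symmetry the centroid is at mid-height, ȳ = 3.8 in.
Transfer each piece to the horizontal axis through the centroid using Ī + A·d² with d = y − 3.8:
  web: d = 0 in → contributes +18.2907 in⁴
  top flange (beyond web): d = 3.55 in → contributes +30.9272 in⁴
  bottom flange (beyond web): d = -3.55 in → contributes +30.9272 in⁴
Total I = 80.145 in⁴.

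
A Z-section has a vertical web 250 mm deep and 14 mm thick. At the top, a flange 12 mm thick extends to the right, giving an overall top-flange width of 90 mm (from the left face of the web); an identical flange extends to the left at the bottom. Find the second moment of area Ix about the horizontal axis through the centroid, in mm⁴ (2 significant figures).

Ix ≈ 4.4 × 10⁷ mm⁴

Split into non-overlapping primitives; take the origin at the lower-left of the bounding box.
Web: 14 × 250, A = 3 500 mm², y = 125 mm, Ī = 18 229 167 mm⁴.
Top flange (beyond web): 76 × 12, A = 912 mm², y = 244 mm, Ī = 10 944 mm⁴.
Bottom flange (beyond web): 76 × 12, A = 912 mm², y = 6 mm, Ī = 10 944 mm⁴.
Centroid: ȳ = ΣA·y / ΣA = 125 mm.
Transfer each piece to the horizontal axis through the centroid using Ī + A·d² with d = y − 125:
  web: d = 0 mm → contributes +18 229 167 mm⁴
  top flange (beyond web): d = 119 mm → contributes +12 925 776 mm⁴
  bottom flange (beyond web): d = -119 mm → contributes +12 925 776 mm⁴
Total I = 44 080 719 mm⁴.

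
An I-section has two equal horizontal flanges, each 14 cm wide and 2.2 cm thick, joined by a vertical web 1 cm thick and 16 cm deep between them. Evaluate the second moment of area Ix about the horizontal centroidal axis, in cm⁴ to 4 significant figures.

Break the section into simple shapes (no overlaps), measuring from the bottom-left corner of the bounding box.
Bottom flange: 14 × 2.2, A = 30.8 cm², y = 1.1 cm, Ī = 12.4227 cm⁴.
Web: 1 × 16, A = 16 cm², y = 10.2 cm, Ī = 341.333 cm⁴.
Top flange: 14 × 2.2, A = 30.8 cm², y = 19.3 cm, Ī = 12.4227 cm⁴.
By symmetry the centroid is at mid-height, ȳ = 10.2 cm.
Transfer each piece to the horizontal centroidal axis using Ī + A·d² with d = y − 10.2:
  bottom flange: d = -9.1 cm → contributes +2562.97 cm⁴
  web: d = 0 cm → contributes +341.333 cm⁴
  top flange: d = 9.1 cm → contributes +2562.97 cm⁴
Total I = 5467.27 cm⁴.

Ix ≈ 5467 cm⁴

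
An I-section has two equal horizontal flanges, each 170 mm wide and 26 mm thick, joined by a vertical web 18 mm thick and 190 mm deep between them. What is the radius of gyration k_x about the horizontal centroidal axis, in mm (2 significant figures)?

Decompose the section into non-overlapping parts with the origin at the bottom-left of its bounding rectangle.
Bottom flange: 170 × 26, A = 4 420 mm², y = 13 mm, Ī = 248 993 mm⁴.
Web: 18 × 190, A = 3 420 mm², y = 121 mm, Ī = 10 288 500 mm⁴.
Top flange: 170 × 26, A = 4 420 mm², y = 229 mm, Ī = 248 993 mm⁴.
By symmetry the centroid is at mid-height, ȳ = 121 mm.
Transfer each piece to the horizontal centroidal axis using Ī + A·d² with d = y − 121:
  bottom flange: d = -108 mm → contributes +51 803 873 mm⁴
  web: d = 0 mm → contributes +10 288 500 mm⁴
  top flange: d = 108 mm → contributes +51 803 873 mm⁴
Total I = 113 896 247 mm⁴.
Radius of gyration: k = √(I/A) = √(113 896 247 / 12 260) = 96.39 mm.

k_x ≈ 96 mm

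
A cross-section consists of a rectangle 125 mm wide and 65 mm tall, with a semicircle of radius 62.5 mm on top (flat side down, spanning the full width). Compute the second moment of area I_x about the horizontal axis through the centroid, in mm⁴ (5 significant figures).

Split into non-overlapping primitives; take the origin at the lower-left of the bounding box.
Rectangular body: 125 × 65, A = 8 125 mm², y = 32.5 mm, Ī = 2 860 677 mm⁴.
Semicircular cap: semicircle r = 62.5, A = 6135.923 mm², y = 91.52582 mm, Ī = 1 674 758 mm⁴.
Centroid: ȳ = ΣA·y / ΣA = 57.89653 mm.
Transfer each piece to the horizontal axis through the centroid using Ī + A·d² with d = y − 57.89653:
  rectangular body: d = -25.39653 mm → contributes +8 101 169 mm⁴
  semicircular cap: d = 33.6293 mm → contributes +8 614 055 mm⁴
Total I = 16 715 224 mm⁴.

I_x ≈ 1.6715 × 10⁷ mm⁴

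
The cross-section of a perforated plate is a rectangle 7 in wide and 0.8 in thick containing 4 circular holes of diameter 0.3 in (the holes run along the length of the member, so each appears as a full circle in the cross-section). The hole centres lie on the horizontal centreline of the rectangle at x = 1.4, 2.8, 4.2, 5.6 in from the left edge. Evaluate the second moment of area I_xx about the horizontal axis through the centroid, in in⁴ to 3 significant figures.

Split into non-overlapping primitives; take the origin at the lower-left of the bounding box.
Plate: 7 × 0.8, A = 5.6 in², y = 0.4 in, Ī = 0.29867 in⁴.
Hole 1 (subtracted): ⌀0.3, A = 0.070686 in², y = 0.4 in, Ī = 0.00039761 in⁴.
Hole 2 (subtracted): ⌀0.3, A = 0.070686 in², y = 0.4 in, Ī = 0.00039761 in⁴.
Hole 3 (subtracted): ⌀0.3, A = 0.070686 in², y = 0.4 in, Ī = 0.00039761 in⁴.
Hole 4 (subtracted): ⌀0.3, A = 0.070686 in², y = 0.4 in, Ī = 0.00039761 in⁴.
By symmetry the centroid is at mid-height, ȳ = 0.4 in.
All pieces are centred on the horizontal axis through the centroid, so I = ΣĪ (holes subtracted) = 0.29708 in⁴.

I_xx ≈ 0.297 in⁴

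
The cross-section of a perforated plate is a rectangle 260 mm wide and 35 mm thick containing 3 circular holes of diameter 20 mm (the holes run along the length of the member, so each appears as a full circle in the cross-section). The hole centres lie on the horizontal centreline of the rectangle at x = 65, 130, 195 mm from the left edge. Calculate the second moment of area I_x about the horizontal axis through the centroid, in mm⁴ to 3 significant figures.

I_x ≈ 9.05 × 10⁵ mm⁴

Treat the section as a set of non-overlapping primitives; coordinates are from the bounding-box lower-left.
Plate: 260 × 35, A = 9 100 mm², y = 17.5 mm, Ī = 928 958 mm⁴.
Hole 1 (subtracted): ⌀20, A = 314.16 mm², y = 17.5 mm, Ī = 7 854 mm⁴.
Hole 2 (subtracted): ⌀20, A = 314.16 mm², y = 17.5 mm, Ī = 7 854 mm⁴.
Hole 3 (subtracted): ⌀20, A = 314.16 mm², y = 17.5 mm, Ī = 7 854 mm⁴.
By symmetry the centroid is at mid-height, ȳ = 17.5 mm.
All pieces are centred on the horizontal axis through the centroid, so I = ΣĪ (holes subtracted) = 905 396 mm⁴.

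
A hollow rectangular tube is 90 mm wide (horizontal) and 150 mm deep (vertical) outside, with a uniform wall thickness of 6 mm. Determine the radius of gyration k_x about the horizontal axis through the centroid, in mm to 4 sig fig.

k_x ≈ 54.85 mm

Treat the section as a set of non-overlapping primitives; coordinates are from the bounding-box lower-left.
Outer rectangle: 90 × 150, A = 13 500 mm², y = 75 mm, Ī = 25 312 500 mm⁴.
Inner void (subtracted): 78 × 138, A = 10 764 mm², y = 75 mm, Ī = 17 082 468 mm⁴.
By symmetry the centroid is at mid-height, ȳ = 75 mm.
All pieces are centred on the horizontal axis through the centroid, so I = ΣĪ (holes subtracted) = 8 230 032 mm⁴.
Radius of gyration: k = √(I/A) = √(8 230 032 / 2 736) = 54.8457 mm.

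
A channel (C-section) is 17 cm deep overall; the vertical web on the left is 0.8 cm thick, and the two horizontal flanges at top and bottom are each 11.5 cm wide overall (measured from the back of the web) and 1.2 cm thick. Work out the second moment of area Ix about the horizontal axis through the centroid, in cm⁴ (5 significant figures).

Treat the section as a set of non-overlapping primitives; coordinates are from the bounding-box lower-left.
Web: 0.8 × 17, A = 13.6 cm², y = 8.5 cm, Ī = 327.5333 cm⁴.
Top flange (beyond web): 10.7 × 1.2, A = 12.84 cm², y = 16.4 cm, Ī = 1.5408 cm⁴.
Bottom flange (beyond web): 10.7 × 1.2, A = 12.84 cm², y = 0.6 cm, Ī = 1.5408 cm⁴.
By symmetry the centroid is at mid-height, ȳ = 8.5 cm.
Transfer each piece to the horizontal axis through the centroid using Ī + A·d² with d = y − 8.5:
  web: d = 0 cm → contributes +327.5333 cm⁴
  top flange (beyond web): d = 7.9 cm → contributes +802.8852 cm⁴
  bottom flange (beyond web): d = -7.9 cm → contributes +802.8852 cm⁴
Total I = 1933.304 cm⁴.

Ix ≈ 1933.3 cm⁴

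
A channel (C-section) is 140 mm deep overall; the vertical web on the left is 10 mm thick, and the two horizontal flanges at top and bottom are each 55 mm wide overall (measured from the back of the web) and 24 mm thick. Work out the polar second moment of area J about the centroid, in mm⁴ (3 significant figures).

Treat the section as a set of non-overlapping primitives; coordinates are from the bounding-box lower-left.
Web: 10 × 140, A = 1 400 mm², y = 70 mm, Ī = 2 286 667 mm⁴.
Top flange (beyond web): 45 × 24, A = 1 080 mm², y = 128 mm, Ī = 51 840 mm⁴.
Bottom flange (beyond web): 45 × 24, A = 1 080 mm², y = 12 mm, Ī = 51 840 mm⁴.
By symmetry the centroid is at mid-height, ȳ = 70 mm.
Transfer each piece to the centroidal x-axis using Ī + A·d² with d = y − 70:
  web: d = 0 mm → contributes +2 286 667 mm⁴
  top flange (beyond web): d = 58 mm → contributes +3 684 960 mm⁴
  bottom flange (beyond web): d = -58 mm → contributes +3 684 960 mm⁴
Total I = 9 656 587 mm⁴.
For the y-axis: x̄ = 21.685 mm.
Repeating about the centroidal y-axis gives I_y = 1 018 554 mm⁴.
Polar second moment: J = I_x + I_y = 10 675 141 mm⁴.

J ≈ 1.07 × 10⁷ mm⁴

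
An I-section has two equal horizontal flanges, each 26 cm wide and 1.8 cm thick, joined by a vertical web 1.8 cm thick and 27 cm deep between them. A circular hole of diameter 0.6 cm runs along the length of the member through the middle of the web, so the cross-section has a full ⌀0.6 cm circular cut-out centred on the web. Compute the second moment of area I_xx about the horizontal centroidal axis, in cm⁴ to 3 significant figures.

I_xx ≈ 2.24 × 10⁴ cm⁴

Split into non-overlapping primitives; take the origin at the lower-left of the bounding box.
Bottom flange: 26 × 1.8, A = 46.8 cm², y = 0.9 cm, Ī = 12.636 cm⁴.
Web: 1.8 × 27, A = 48.6 cm², y = 15.3 cm, Ī = 2952.5 cm⁴.
Top flange: 26 × 1.8, A = 46.8 cm², y = 29.7 cm, Ī = 12.636 cm⁴.
Hole (subtracted): ⌀0.6, A = 0.28274 cm², y = 15.3 cm, Ī = 0.0063617 cm⁴.
By symmetry the centroid is at mid-height, ȳ = 15.3 cm.
Transfer each piece to the horizontal centroidal axis using Ī + A·d² with d = y − 15.3:
  bottom flange: d = -14.4 cm → contributes +9717.1 cm⁴
  web: d = 0 cm → contributes +2952.5 cm⁴
  top flange: d = 14.4 cm → contributes +9717.1 cm⁴
  hole: d = 0 cm → contributes −0.0063617 cm⁴
Total I = 22 387 cm⁴.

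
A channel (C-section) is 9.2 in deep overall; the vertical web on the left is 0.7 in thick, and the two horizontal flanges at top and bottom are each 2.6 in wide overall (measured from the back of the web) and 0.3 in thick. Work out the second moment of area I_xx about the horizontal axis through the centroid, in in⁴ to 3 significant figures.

Treat the section as a set of non-overlapping primitives; coordinates are from the bounding-box lower-left.
Web: 0.7 × 9.2, A = 6.44 in², y = 4.6 in, Ī = 45.423 in⁴.
Top flange (beyond web): 1.9 × 0.3, A = 0.57 in², y = 9.05 in, Ī = 0.004275 in⁴.
Bottom flange (beyond web): 1.9 × 0.3, A = 0.57 in², y = 0.15 in, Ī = 0.004275 in⁴.
By symmetry the centroid is at mid-height, ȳ = 4.6 in.
Transfer each piece to the horizontal axis through the centroid using Ī + A·d² with d = y − 4.6:
  web: d = 0 in → contributes +45.423 in⁴
  top flange (beyond web): d = 4.45 in → contributes +11.292 in⁴
  bottom flange (beyond web): d = -4.45 in → contributes +11.292 in⁴
Total I = 68.007 in⁴.

I_xx ≈ 68.0 in⁴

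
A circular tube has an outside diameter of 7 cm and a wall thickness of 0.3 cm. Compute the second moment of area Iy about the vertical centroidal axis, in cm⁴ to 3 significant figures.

Split into non-overlapping primitives; take the origin at the lower-left of the bounding box.
Outer circle: ⌀7, A = 38.485 cm², x = 3.5 cm, Ī = 117.86 cm⁴.
Bore (subtracted): ⌀6.4, A = 32.17 cm², x = 3.5 cm, Ī = 82.355 cm⁴.
By symmetry the centroid is at mid-width, x̄ = 3.5 cm.
All pieces are centred on the vertical centroidal axis, so I = ΣĪ (holes subtracted) = 35.504 cm⁴.

Iy ≈ 35.5 cm⁴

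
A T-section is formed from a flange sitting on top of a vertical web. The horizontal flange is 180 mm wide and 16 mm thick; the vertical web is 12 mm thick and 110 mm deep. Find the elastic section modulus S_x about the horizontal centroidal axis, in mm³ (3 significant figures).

Split into non-overlapping primitives; take the origin at the lower-left of the bounding box.
Flange: 180 × 16, A = 2 880 mm², y = 118 mm, Ī = 61 440 mm⁴.
Web: 12 × 110, A = 1 320 mm², y = 55 mm, Ī = 1 331 000 mm⁴.
Centroid: ȳ = ΣA·y / ΣA = 98.2 mm.
Transfer each piece to the horizontal centroidal axis using Ī + A·d² with d = y − 98.2:
  flange: d = 19.8 mm → contributes +1 190 515 mm⁴
  web: d = -43.2 mm → contributes +3 794 437 mm⁴
Total I = 4 984 952 mm⁴.
Extreme fibre distance c = 98.2 mm; S = I/c = 50 763 mm³.

S_x ≈ 5.08 × 10⁴ mm³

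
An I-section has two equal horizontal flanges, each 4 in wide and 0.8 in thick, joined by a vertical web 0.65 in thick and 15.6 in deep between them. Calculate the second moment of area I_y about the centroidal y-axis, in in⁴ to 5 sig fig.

Split into non-overlapping primitives; take the origin at the lower-left of the bounding box.
Bottom flange: 4 × 0.8, A = 3.2 in², x = 2 in, Ī = 4.266667 in⁴.
Web: 0.65 × 15.6, A = 10.14 in², x = 2 in, Ī = 0.3570125 in⁴.
Top flange: 4 × 0.8, A = 3.2 in², x = 2 in, Ī = 4.266667 in⁴.
By symmetry the centroid is at mid-width, x̄ = 2 in.
All pieces are centred on the centroidal y-axis, so I = ΣĪ = 8.890346 in⁴.

I_y ≈ 8.8903 in⁴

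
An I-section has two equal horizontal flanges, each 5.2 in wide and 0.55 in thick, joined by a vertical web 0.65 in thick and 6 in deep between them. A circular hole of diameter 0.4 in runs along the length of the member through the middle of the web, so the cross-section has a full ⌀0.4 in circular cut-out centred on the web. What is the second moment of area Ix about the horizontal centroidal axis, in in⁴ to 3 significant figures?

Split into non-overlapping primitives; take the origin at the lower-left of the bounding box.
Bottom flange: 5.2 × 0.55, A = 2.86 in², y = 0.275 in, Ī = 0.072096 in⁴.
Web: 0.65 × 6, A = 3.9 in², y = 3.55 in, Ī = 11.7 in⁴.
Top flange: 5.2 × 0.55, A = 2.86 in², y = 6.825 in, Ī = 0.072096 in⁴.
Hole (subtracted): ⌀0.4, A = 0.12566 in², y = 3.55 in, Ī = 0.0012566 in⁴.
By symmetry the centroid is at mid-height, ȳ = 3.55 in.
Transfer each piece to the horizontal centroidal axis using Ī + A·d² with d = y − 3.55:
  bottom flange: d = -3.275 in → contributes +30.747 in⁴
  web: d = 0 in → contributes +11.7 in⁴
  top flange: d = 3.275 in → contributes +30.747 in⁴
  hole: d = 0 in → contributes −0.0012566 in⁴
Total I = 73.194 in⁴.

Ix ≈ 73.2 in⁴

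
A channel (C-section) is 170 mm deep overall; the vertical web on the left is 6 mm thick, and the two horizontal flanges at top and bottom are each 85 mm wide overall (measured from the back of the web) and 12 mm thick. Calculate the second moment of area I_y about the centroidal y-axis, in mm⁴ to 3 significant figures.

I_y ≈ 2.19 × 10⁶ mm⁴

Split into non-overlapping primitives; take the origin at the lower-left of the bounding box.
Web: 6 × 170, A = 1 020 mm², x = 3 mm, Ī = 3 060 mm⁴.
Top flange (beyond web): 79 × 12, A = 948 mm², x = 45.5 mm, Ī = 493 039 mm⁴.
Bottom flange (beyond web): 79 × 12, A = 948 mm², x = 45.5 mm, Ī = 493 039 mm⁴.
Centroid: x̄ = ΣA·x / ΣA = 30.634 mm.
Transfer each piece to the centroidal y-axis using Ī + A·d² with d = x − 30.634:
  web: d = -27.634 mm → contributes +781 956 mm⁴
  top flange (beyond web): d = 14.866 mm → contributes +702 552 mm⁴
  bottom flange (beyond web): d = 14.866 mm → contributes +702 552 mm⁴
Total I = 2 187 061 mm⁴.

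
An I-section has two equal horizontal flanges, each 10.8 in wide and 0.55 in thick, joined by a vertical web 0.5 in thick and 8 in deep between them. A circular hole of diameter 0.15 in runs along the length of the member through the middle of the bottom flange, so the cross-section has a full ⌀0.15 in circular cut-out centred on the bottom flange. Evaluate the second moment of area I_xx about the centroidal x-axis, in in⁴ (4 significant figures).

Break the section into simple shapes (no overlaps), measuring from the bottom-left corner of the bounding box.
Bottom flange: 10.8 × 0.55, A = 5.94 in², y = 0.275 in, Ī = 0.149738 in⁴.
Web: 0.5 × 8, A = 4 in², y = 4.55 in, Ī = 21.3333 in⁴.
Top flange: 10.8 × 0.55, A = 5.94 in², y = 8.825 in, Ī = 0.149738 in⁴.
Hole (subtracted): ⌀0.15, A = 0.0176715 in², y = 0.275 in, Ī = 0.0000248505 in⁴.
Centroid: ȳ = ΣA·y / ΣA = 4.55476 in.
Transfer each piece to the centroidal x-axis using Ī + A·d² with d = y − 4.55476:
  bottom flange: d = -4.27976 in → contributes +108.949 in⁴
  web: d = -0.00476257 in → contributes +21.3334 in⁴
  top flange: d = 4.27024 in → contributes +108.465 in⁴
  hole: d = -4.27976 in → contributes −0.323702 in⁴
Total I = 238.424 in⁴.

I_xx ≈ 238.4 in⁴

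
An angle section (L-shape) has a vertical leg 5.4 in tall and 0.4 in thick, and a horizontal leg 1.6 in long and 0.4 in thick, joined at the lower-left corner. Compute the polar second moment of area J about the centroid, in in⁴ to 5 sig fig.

Split into non-overlapping primitives; take the origin at the lower-left of the bounding box.
Vertical leg: 0.4 × 5.4, A = 2.16 in², y = 2.7 in, Ī = 5.2488 in⁴.
Horizontal leg (remainder): 1.2 × 0.4, A = 0.48 in², y = 0.2 in, Ī = 0.0064 in⁴.
Centroid: ȳ = ΣA·y / ΣA = 2.245455 in.
Transfer each piece to the centroidal x-axis using Ī + A·d² with d = y − 2.245455:
  vertical leg: d = 0.4545455 in → contributes +5.695081 in⁴
  horizontal leg (remainder): d = -2.045455 in → contributes +2.014664 in⁴
Total I = 7.709745 in⁴.
For the y-axis: x̄ = 0.3454545 in.
Repeating about the centroidal y-axis gives I_y = 0.3377455 in⁴.
Polar second moment: J = I_x + I_y = 8.047491 in⁴.

J ≈ 8.0475 in⁴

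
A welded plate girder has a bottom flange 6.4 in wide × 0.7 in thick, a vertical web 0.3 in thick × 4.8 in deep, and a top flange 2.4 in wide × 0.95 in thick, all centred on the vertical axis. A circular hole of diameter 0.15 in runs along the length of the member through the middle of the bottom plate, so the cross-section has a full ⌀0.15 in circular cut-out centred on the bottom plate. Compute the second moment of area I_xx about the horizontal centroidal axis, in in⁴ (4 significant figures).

I_xx ≈ 51.72 in⁴

Split into non-overlapping primitives; take the origin at the lower-left of the bounding box.
Bottom plate: 6.4 × 0.7, A = 4.48 in², y = 0.35 in, Ī = 0.182933 in⁴.
Web plate: 0.3 × 4.8, A = 1.44 in², y = 3.1 in, Ī = 2.7648 in⁴.
Top plate: 2.4 × 0.95, A = 2.28 in², y = 5.975 in, Ī = 0.171475 in⁴.
Hole (subtracted): ⌀0.15, A = 0.0176715 in², y = 0.35 in, Ī = 0.0000248505 in⁴.
Centroid: ȳ = ΣA·y / ΣA = 2.40137 in.
Transfer each piece to the horizontal centroidal axis using Ī + A·d² with d = y − 2.40137:
  bottom plate: d = -2.05137 in → contributes +19.0353 in⁴
  web plate: d = 0.698628 in → contributes +3.46764 in⁴
  top plate: d = 3.57363 in → contributes +29.2889 in⁴
  hole: d = -2.05137 in → contributes −0.0743886 in⁴
Total I = 51.7175 in⁴.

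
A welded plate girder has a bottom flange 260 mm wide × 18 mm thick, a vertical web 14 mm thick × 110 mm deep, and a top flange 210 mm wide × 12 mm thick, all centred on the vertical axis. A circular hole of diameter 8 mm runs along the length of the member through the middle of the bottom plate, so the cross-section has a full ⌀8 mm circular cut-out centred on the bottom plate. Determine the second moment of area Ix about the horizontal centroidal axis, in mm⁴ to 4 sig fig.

Ix ≈ 2.771 × 10⁷ mm⁴

Decompose the section into non-overlapping parts with the origin at the bottom-left of its bounding rectangle.
Bottom plate: 260 × 18, A = 4 680 mm², y = 9 mm, Ī = 126 360 mm⁴.
Web plate: 14 × 110, A = 1 540 mm², y = 73 mm, Ī = 1 552 833 mm⁴.
Top plate: 210 × 12, A = 2 520 mm², y = 134 mm, Ī = 30 240 mm⁴.
Hole (subtracted): ⌀8, A = 50.2655 mm², y = 9 mm, Ī = 201.062 mm⁴.
Centroid: ȳ = ΣA·y / ΣA = 56.5918 mm.
Transfer each piece to the horizontal centroidal axis using Ī + A·d² with d = y − 56.5918:
  bottom plate: d = -47.5918 mm → contributes +10 726 458 mm⁴
  web plate: d = 16.4082 mm → contributes +1 967 447 mm⁴
  top plate: d = 77.4082 mm → contributes +15 130 159 mm⁴
  hole: d = -47.5918 mm → contributes −114 051 mm⁴
Total I = 27 710 013 mm⁴.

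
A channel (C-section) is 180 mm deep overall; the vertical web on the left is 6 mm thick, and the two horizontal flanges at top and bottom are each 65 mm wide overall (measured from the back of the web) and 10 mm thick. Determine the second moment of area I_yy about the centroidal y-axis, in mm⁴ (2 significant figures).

I_yy ≈ 9.4 × 10⁵ mm⁴

Treat the section as a set of non-overlapping primitives; coordinates are from the bounding-box lower-left.
Web: 6 × 180, A = 1 080 mm², x = 3 mm, Ī = 3 240 mm⁴.
Top flange (beyond web): 59 × 10, A = 590 mm², x = 35.5 mm, Ī = 171 149 mm⁴.
Bottom flange (beyond web): 59 × 10, A = 590 mm², x = 35.5 mm, Ī = 171 149 mm⁴.
Centroid: x̄ = ΣA·x / ΣA = 19.97 mm.
Transfer each piece to the centroidal y-axis using Ī + A·d² with d = x − 19.97:
  web: d = -16.97 mm → contributes +314 224 mm⁴
  top flange (beyond web): d = 15.53 mm → contributes +313 464 mm⁴
  bottom flange (beyond web): d = 15.53 mm → contributes +313 464 mm⁴
Total I = 941 151 mm⁴.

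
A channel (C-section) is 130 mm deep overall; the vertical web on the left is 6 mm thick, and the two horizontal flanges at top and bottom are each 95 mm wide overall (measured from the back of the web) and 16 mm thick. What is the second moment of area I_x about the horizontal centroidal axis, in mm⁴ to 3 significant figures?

Split into non-overlapping primitives; take the origin at the lower-left of the bounding box.
Web: 6 × 130, A = 780 mm², y = 65 mm, Ī = 1 098 500 mm⁴.
Top flange (beyond web): 89 × 16, A = 1 424 mm², y = 122 mm, Ī = 30 379 mm⁴.
Bottom flange (beyond web): 89 × 16, A = 1 424 mm², y = 8 mm, Ī = 30 379 mm⁴.
By symmetry the centroid is at mid-height, ȳ = 65 mm.
Transfer each piece to the horizontal centroidal axis using Ī + A·d² with d = y − 65:
  web: d = 0 mm → contributes +1 098 500 mm⁴
  top flange (beyond web): d = 57 mm → contributes +4 656 955 mm⁴
  bottom flange (beyond web): d = -57 mm → contributes +4 656 955 mm⁴
Total I = 10 412 409 mm⁴.

I_x ≈ 1.04 × 10⁷ mm⁴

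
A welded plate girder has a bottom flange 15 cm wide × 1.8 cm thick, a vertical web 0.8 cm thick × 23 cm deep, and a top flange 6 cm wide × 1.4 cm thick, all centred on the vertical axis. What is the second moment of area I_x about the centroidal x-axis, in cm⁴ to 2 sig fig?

I_x ≈ 5200 cm⁴

Treat the section as a set of non-overlapping primitives; coordinates are from the bounding-box lower-left.
Bottom plate: 15 × 1.8, A = 27 cm², y = 0.9 cm, Ī = 7.29 cm⁴.
Web plate: 0.8 × 23, A = 18.4 cm², y = 13.3 cm, Ī = 811.1 cm⁴.
Top plate: 6 × 1.4, A = 8.4 cm², y = 25.5 cm, Ī = 1.372 cm⁴.
Centroid: ȳ = ΣA·y / ΣA = 8.982 cm.
Transfer each piece to the centroidal x-axis using Ī + A·d² with d = y − 8.982:
  bottom plate: d = -8.082 cm → contributes +1 771 cm⁴
  web plate: d = 4.318 cm → contributes +1 154 cm⁴
  top plate: d = 16.52 cm → contributes +2 293 cm⁴
Total I = 5 218 cm⁴.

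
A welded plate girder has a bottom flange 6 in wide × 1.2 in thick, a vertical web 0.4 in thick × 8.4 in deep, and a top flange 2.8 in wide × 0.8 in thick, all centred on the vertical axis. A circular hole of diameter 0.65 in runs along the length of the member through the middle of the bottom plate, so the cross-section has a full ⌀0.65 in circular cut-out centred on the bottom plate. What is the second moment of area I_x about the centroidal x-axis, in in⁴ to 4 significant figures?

I_x ≈ 185.2 in⁴

Split into non-overlapping primitives; take the origin at the lower-left of the bounding box.
Bottom plate: 6 × 1.2, A = 7.2 in², y = 0.6 in, Ī = 0.864 in⁴.
Web plate: 0.4 × 8.4, A = 3.36 in², y = 5.4 in, Ī = 19.7568 in⁴.
Top plate: 2.8 × 0.8, A = 2.24 in², y = 10 in, Ī = 0.119467 in⁴.
Hole (subtracted): ⌀0.65, A = 0.331831 in², y = 0.6 in, Ī = 0.00876241 in⁴.
Centroid: ȳ = ΣA·y / ΣA = 3.58231 in.
Transfer each piece to the centroidal x-axis using Ī + A·d² with d = y − 3.58231:
  bottom plate: d = -2.98231 in → contributes +64.9022 in⁴
  web plate: d = 1.81769 in → contributes +30.8582 in⁴
  top plate: d = 6.41769 in → contributes +92.3777 in⁴
  hole: d = -2.98231 in → contributes −2.96013 in⁴
Total I = 185.178 in⁴.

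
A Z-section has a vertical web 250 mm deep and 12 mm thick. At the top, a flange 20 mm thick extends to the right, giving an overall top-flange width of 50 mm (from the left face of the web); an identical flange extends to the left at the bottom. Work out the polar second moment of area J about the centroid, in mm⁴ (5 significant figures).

J ≈ 3.6947 × 10⁷ mm⁴

Decompose the section into non-overlapping parts with the origin at the bottom-left of its bounding rectangle.
Web: 12 × 250, A = 3 000 mm², y = 125 mm, Ī = 15 625 000 mm⁴.
Top flange (beyond web): 38 × 20, A = 760 mm², y = 240 mm, Ī = 25333.33 mm⁴.
Bottom flange (beyond web): 38 × 20, A = 760 mm², y = 10 mm, Ī = 25333.33 mm⁴.
Centroid: ȳ = ΣA·y / ΣA = 125 mm.
Transfer each piece to the centroidal x-axis using Ī + A·d² with d = y − 125:
  web: d = 0 mm → contributes +15 625 000 mm⁴
  top flange (beyond web): d = 115 mm → contributes +10 076 333 mm⁴
  bottom flange (beyond web): d = -115 mm → contributes +10 076 333 mm⁴
Total I = 35 777 667 mm⁴.
For the y-axis: x̄ = 44 mm.
Repeating about the centroidal y-axis gives I_y = 1 168 907 mm⁴.
Polar second moment: J = I_x + I_y = 36 946 573 mm⁴.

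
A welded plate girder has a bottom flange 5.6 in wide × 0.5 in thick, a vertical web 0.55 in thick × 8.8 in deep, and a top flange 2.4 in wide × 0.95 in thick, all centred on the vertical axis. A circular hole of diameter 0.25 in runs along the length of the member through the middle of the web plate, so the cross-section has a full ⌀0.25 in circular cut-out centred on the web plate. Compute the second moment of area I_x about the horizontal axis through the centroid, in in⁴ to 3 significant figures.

Treat the section as a set of non-overlapping primitives; coordinates are from the bounding-box lower-left.
Bottom plate: 5.6 × 0.5, A = 2.8 in², y = 0.25 in, Ī = 0.058333 in⁴.
Web plate: 0.55 × 8.8, A = 4.84 in², y = 4.9 in, Ī = 31.234 in⁴.
Top plate: 2.4 × 0.95, A = 2.28 in², y = 9.775 in, Ī = 0.17148 in⁴.
Hole (subtracted): ⌀0.25, A = 0.049087 in², y = 4.9 in, Ī = 0.00019175 in⁴.
Centroid: ȳ = ΣA·y / ΣA = 4.707 in.
Transfer each piece to the horizontal axis through the centroid using Ī + A·d² with d = y − 4.707:
  bottom plate: d = -4.457 in → contributes +55.68 in⁴
  web plate: d = 0.19299 in → contributes +31.414 in⁴
  top plate: d = 5.068 in → contributes +58.732 in⁴
  hole: d = 0.19299 in → contributes −0.00202 in⁴
Total I = 145.82 in⁴.

I_x ≈ 146 in⁴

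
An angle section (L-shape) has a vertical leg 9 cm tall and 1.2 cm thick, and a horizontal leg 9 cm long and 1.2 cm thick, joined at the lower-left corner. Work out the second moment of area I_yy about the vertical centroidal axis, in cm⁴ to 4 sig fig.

Treat the section as a set of non-overlapping primitives; coordinates are from the bounding-box lower-left.
Vertical leg: 1.2 × 9, A = 10.8 cm², x = 0.6 cm, Ī = 1.296 cm⁴.
Horizontal leg (remainder): 7.8 × 1.2, A = 9.36 cm², x = 5.1 cm, Ī = 47.4552 cm⁴.
Centroid: x̄ = ΣA·x / ΣA = 2.68929 cm.
Transfer each piece to the vertical centroidal axis using Ī + A·d² with d = x − 2.68929:
  vertical leg: d = -2.08929 cm → contributes +48.4392 cm⁴
  horizontal leg (remainder): d = 2.41071 cm → contributes +101.851 cm⁴
Total I = 150.29 cm⁴.

I_yy ≈ 150.3 cm⁴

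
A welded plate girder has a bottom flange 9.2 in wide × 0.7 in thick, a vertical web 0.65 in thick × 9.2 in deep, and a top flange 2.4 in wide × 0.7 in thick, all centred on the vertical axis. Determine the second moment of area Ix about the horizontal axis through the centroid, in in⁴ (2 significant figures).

Ix ≈ 200 in⁴

Treat the section as a set of non-overlapping primitives; coordinates are from the bounding-box lower-left.
Bottom plate: 9.2 × 0.7, A = 6.44 in², y = 0.35 in, Ī = 0.263 in⁴.
Web plate: 0.65 × 9.2, A = 5.98 in², y = 5.3 in, Ī = 42.18 in⁴.
Top plate: 2.4 × 0.7, A = 1.68 in², y = 10.25 in, Ī = 0.0686 in⁴.
Centroid: ȳ = ΣA·y / ΣA = 3.629 in.
Transfer each piece to the horizontal axis through the centroid using Ī + A·d² with d = y − 3.629:
  bottom plate: d = -3.279 in → contributes +69.5 in⁴
  web plate: d = 1.671 in → contributes +58.88 in⁴
  top plate: d = 6.621 in → contributes +73.72 in⁴
Total I = 202.1 in⁴.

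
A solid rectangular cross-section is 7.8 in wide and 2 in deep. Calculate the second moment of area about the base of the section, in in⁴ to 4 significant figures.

I_base ≈ 20.80 in⁴

The section: 7.8 × 2, A = 15.6 in², y = 1 in, Ī = 5.2 in⁴.
Transfer it to the base of the section using Ī + A·d² with d = y − 0:
  the section: d = 1 in → contributes +20.8 in⁴
Total I = 20.8 in⁴.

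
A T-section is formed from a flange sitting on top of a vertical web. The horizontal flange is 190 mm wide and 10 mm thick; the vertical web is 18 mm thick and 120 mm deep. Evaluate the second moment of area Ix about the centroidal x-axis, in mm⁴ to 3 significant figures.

Treat the section as a set of non-overlapping primitives; coordinates are from the bounding-box lower-left.
Flange: 190 × 10, A = 1 900 mm², y = 125 mm, Ī = 15 833 mm⁴.
Web: 18 × 120, A = 2 160 mm², y = 60 mm, Ī = 2 592 000 mm⁴.
Centroid: ȳ = ΣA·y / ΣA = 90.419 mm.
Transfer each piece to the centroidal x-axis using Ī + A·d² with d = y − 90.419:
  flange: d = 34.581 mm → contributes +2 287 977 mm⁴
  web: d = -30.419 mm → contributes +4 590 645 mm⁴
Total I = 6 878 622 mm⁴.

Ix ≈ 6.88 × 10⁶ mm⁴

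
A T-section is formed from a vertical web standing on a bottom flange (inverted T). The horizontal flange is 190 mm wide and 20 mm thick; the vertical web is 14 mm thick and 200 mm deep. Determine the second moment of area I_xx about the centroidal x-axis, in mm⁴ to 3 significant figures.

Decompose the section into non-overlapping parts with the origin at the bottom-left of its bounding rectangle.
Flange: 190 × 20, A = 3 800 mm², y = 10 mm, Ī = 126 667 mm⁴.
Web: 14 × 200, A = 2 800 mm², y = 120 mm, Ī = 9 333 333 mm⁴.
Centroid: ȳ = ΣA·y / ΣA = 56.667 mm.
Transfer each piece to the centroidal x-axis using Ī + A·d² with d = y − 56.667:
  flange: d = -46.667 mm → contributes +8 402 222 mm⁴
  web: d = 63.333 mm → contributes +20 564 444 mm⁴
Total I = 28 966 667 mm⁴.

I_xx ≈ 2.90 × 10⁷ mm⁴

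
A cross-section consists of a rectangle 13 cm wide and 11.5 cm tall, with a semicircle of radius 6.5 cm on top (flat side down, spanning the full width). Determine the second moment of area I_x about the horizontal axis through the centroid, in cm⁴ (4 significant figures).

I_x ≈ 5171 cm⁴

Break the section into simple shapes (no overlaps), measuring from the bottom-left corner of the bounding box.
Rectangular body: 13 × 11.5, A = 149.5 cm², y = 5.75 cm, Ī = 1647.61 cm⁴.
Semicircular cap: semicircle r = 6.5, A = 66.3661 cm², y = 14.2587 cm, Ī = 195.923 cm⁴.
Centroid: ȳ = ΣA·y / ΣA = 8.36592 cm.
Transfer each piece to the horizontal axis through the centroid using Ī + A·d² with d = y − 8.36592:
  rectangular body: d = -2.61592 cm → contributes +2670.65 cm⁴
  semicircular cap: d = 5.89277 cm → contributes +2500.47 cm⁴
Total I = 5171.12 cm⁴.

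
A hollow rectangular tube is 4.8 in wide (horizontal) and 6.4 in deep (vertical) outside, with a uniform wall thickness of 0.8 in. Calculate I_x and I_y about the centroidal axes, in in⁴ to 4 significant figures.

I_x ≈ 75.37 in⁴, I_y ≈ 45.88 in⁴

Split into non-overlapping primitives; take the origin at the lower-left of the bounding box.
Outer rectangle: 4.8 × 6.4, A = 30.72 in², y = 3.2 in, Ī = 104.858 in⁴.
Inner void (subtracted): 3.2 × 4.8, A = 15.36 in², y = 3.2 in, Ī = 29.4912 in⁴.
By symmetry the centroid is at mid-height, ȳ = 3.2 in.
All pieces are centred on the centroidal x-axis, so I = ΣĪ (holes subtracted) = 75.3664 in⁴.
Repeating about the centroidal y-axis gives I_y = 45.8752 in⁴.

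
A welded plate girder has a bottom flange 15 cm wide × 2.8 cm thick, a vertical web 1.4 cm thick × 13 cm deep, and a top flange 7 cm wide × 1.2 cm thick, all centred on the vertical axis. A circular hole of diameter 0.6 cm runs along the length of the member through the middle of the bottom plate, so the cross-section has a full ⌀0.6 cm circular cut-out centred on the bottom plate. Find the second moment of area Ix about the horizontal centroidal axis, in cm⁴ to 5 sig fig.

Split into non-overlapping primitives; take the origin at the lower-left of the bounding box.
Bottom plate: 15 × 2.8, A = 42 cm², y = 1.4 cm, Ī = 27.44 cm⁴.
Web plate: 1.4 × 13, A = 18.2 cm², y = 9.3 cm, Ī = 256.3167 cm⁴.
Top plate: 7 × 1.2, A = 8.4 cm², y = 16.4 cm, Ī = 1.008 cm⁴.
Hole (subtracted): ⌀0.6, A = 0.2827433 cm², y = 1.4 cm, Ī = 0.006361725 cm⁴.
Centroid: ȳ = ΣA·y / ΣA = 5.348929 cm.
Transfer each piece to the horizontal centroidal axis using Ī + A·d² with d = y − 5.348929:
  bottom plate: d = -3.948929 cm → contributes +682.3897 cm⁴
  web plate: d = 3.951071 cm → contributes +540.4362 cm⁴
  top plate: d = 11.05107 cm → contributes +1026.868 cm⁴
  hole: d = -3.948929 cm → contributes −4.415473 cm⁴
Total I = 2245.278 cm⁴.

Ix ≈ 2245.3 cm⁴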